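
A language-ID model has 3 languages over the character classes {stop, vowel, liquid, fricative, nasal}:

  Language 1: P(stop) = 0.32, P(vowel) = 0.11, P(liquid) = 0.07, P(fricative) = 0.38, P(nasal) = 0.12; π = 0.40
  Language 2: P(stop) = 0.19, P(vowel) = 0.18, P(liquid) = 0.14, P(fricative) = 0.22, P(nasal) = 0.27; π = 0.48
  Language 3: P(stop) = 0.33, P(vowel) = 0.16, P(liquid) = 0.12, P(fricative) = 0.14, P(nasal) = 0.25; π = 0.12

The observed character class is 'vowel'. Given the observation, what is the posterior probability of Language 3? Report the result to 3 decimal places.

By Bayes' theorem, P(k | x) = π_k f_k(x) / Σ_j π_j f_j(x).
Categorical probabilities:
  p_1 = 0.11
  p_2 = 0.18
  p_3 = 0.16
Unnormalised posteriors:
  π_1·p_1 = 0.40 × 0.11 = 0.044
  π_2·p_2 = 0.48 × 0.18 = 0.0864
  π_3·p_3 = 0.12 × 0.16 = 0.0192
Normaliser: 0.044 + 0.0864 + 0.0192 = 0.1496
P(Language 3 | the observation) = 0.0192 / 0.1496 ≈ 0.128

0.128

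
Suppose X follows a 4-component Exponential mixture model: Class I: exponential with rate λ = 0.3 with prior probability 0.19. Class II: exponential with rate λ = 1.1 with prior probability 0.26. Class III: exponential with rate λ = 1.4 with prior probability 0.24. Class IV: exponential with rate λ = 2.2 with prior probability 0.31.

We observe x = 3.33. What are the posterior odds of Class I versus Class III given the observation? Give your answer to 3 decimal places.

6.612

Since P(k|x) ∝ π_k f_k(x), the posterior odds are π_i f_i(x) / (π_j f_j(x)).
Evaluate each component's likelihood at the observed value:
  p_I = 0.3·e^(−0.3·3.33) = 0.3·e^(−0.9990) = 0.110474
  p_II = 1.1·e^(−1.1·3.33) = 1.1·e^(−3.6630) = 0.028221
  p_III = 1.4·e^(−1.4·3.33) = 1.4·e^(−4.6620) = 0.0132266
  p_IV = 2.2·e^(−2.2·3.33) = 2.2·e^(−7.3260) = 0.00144804
0.0209901 / 0.00317438 ≈ 6.612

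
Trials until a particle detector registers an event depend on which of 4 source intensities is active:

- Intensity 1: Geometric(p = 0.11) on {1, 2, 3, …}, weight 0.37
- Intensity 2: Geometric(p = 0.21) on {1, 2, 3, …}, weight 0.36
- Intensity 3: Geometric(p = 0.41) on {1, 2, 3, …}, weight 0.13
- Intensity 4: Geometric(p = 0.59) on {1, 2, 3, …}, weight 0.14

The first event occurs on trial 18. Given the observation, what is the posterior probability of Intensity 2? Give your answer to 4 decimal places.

Apply Bayes' rule: the posterior for each component is proportional to its prior times its likelihood at x.
Geometric probabilities:
  L_1 = 0.0151713
  L_2 = 0.00381839
  L_3 = 5.21517e-05
  L_4 = 1.54233e-07
Weight by the priors:
  P(Z=1)·L_1 = 0.37 × 0.0151713 = 0.00561338
  P(Z=2)·L_2 = 0.36 × 0.00381839 = 0.00137462
  P(Z=3)·L_3 = 0.13 × 5.21517e-05 = 6.77971e-06
  P(Z=4)·L_4 = 0.14 × 1.54233e-07 = 2.15926e-08
Evidence: 0.00561338 + 0.00137462 + 6.77971e-06 + 2.15926e-08 = 0.0069948
P(Intensity 2 | 18) = 0.00137462 / 0.0069948 ≈ 0.1965

0.1965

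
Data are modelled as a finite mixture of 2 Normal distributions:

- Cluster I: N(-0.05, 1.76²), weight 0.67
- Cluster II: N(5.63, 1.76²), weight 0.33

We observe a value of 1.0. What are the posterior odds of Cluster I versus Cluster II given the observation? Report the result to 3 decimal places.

54.080

Since P(k|x) ∝ π_k f_k(x), the posterior odds are π_i f_i(x) / (π_j f_j(x)).
Component likelihoods at x = 1.0:
  f_I = 0.189719
  f_II = 0.00712251
0.127112 / 0.00235043 ≈ 54.080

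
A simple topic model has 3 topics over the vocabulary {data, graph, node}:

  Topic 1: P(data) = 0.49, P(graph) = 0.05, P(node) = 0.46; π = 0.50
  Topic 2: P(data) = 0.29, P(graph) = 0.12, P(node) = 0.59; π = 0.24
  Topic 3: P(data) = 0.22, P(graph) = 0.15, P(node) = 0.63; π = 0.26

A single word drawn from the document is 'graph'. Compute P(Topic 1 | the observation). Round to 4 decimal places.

0.2694

By Bayes' theorem, P(k | x) = π_k f_k(x) / Σ_j π_j f_j(x).
Component likelihoods at x = 'graph':
  p_1 = P(graph | comp) = 0.05
  p_2 = P(graph | comp) = 0.12
  p_3 = P(graph | comp) = 0.15
Weight by the priors:
  π_1·p_1 = 0.50 × 0.05 = 0.025
  π_2·p_2 = 0.24 × 0.12 = 0.0288
  π_3·p_3 = 0.26 × 0.15 = 0.039
Sum: 0.025 + 0.0288 + 0.039 = 0.0928
P(Topic 1 | 'graph') = 0.025 / 0.0928 ≈ 0.2694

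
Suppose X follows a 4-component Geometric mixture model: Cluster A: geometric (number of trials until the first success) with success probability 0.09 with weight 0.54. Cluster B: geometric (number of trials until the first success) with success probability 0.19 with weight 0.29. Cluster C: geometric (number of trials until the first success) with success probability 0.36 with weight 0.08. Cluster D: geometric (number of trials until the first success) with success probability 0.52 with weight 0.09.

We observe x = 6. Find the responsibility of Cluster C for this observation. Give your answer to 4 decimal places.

0.0575

Apply Bayes' rule: the posterior for each component is proportional to its prior times its likelihood at x.
Evaluate each component's likelihood at the observed value:
  f_A = 0.0561629
  f_B = 0.0662489
  f_C = 0.0386547
  f_D = 0.0132498
Multiply by the mixture weights:
  π_A·f_A = 0.54 × 0.0561629 = 0.030328
  π_B·f_B = 0.29 × 0.0662489 = 0.0192122
  π_C·f_C = 0.08 × 0.0386547 = 0.00309238
  π_D·f_D = 0.09 × 0.0132498 = 0.00119248
Marginal: 0.030328 + 0.0192122 + 0.00309238 + 0.00119248 = 0.053825
So the posterior for Cluster C is 0.00309238 / 0.053825 ≈ 0.0575.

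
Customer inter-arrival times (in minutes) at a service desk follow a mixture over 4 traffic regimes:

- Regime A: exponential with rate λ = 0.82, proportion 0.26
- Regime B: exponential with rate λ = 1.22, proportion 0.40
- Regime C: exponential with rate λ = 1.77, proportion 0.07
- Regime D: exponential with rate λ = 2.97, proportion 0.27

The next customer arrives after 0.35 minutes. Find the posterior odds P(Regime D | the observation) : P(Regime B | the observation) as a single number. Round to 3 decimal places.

0.891

The posterior odds equal the prior odds times the likelihood ratio: (P(Z=i)/P(Z=j))·(f_i(x)/f_j(x)).
Exponential densities:
  f_A = 0.61542
  f_B = 0.796006
  f_C = 0.952638
  f_D = 1.05029
Odds = (0.27/0.40) × (1.05029/0.796006) = 0.675 × 1.31944 ≈ 0.891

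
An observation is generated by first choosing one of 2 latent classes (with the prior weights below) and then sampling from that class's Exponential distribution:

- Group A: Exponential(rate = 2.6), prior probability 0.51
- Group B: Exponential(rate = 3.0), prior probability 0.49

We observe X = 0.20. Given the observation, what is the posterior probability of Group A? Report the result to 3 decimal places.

0.494

Posterior ∝ prior × likelihood, so P(k | x) ∝ w_k f_k(x); normalise over all components.
Exponential densities:
  p_A = 2.6·e^(−2.6·0.20) = 2.6·e^(−0.5200) = 1.54575
  p_B = 3.0·e^(−3.0·0.20) = 3.0·e^(−0.6000) = 1.64643
Weight by the priors:
  w_A·p_A = 0.51 × 1.54575 = 0.788334
  w_B·p_B = 0.49 × 1.64643 = 0.806753
Marginal: 0.788334 + 0.806753 = 1.59509
P(Group A | x) ≈ 0.494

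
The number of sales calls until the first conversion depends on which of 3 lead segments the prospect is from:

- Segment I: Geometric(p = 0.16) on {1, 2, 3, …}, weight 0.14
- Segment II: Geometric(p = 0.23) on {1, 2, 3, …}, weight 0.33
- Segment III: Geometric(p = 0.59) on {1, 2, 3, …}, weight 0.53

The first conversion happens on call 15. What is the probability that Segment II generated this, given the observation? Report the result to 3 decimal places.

0.500

P(component k | x) = P(Z=k)·f_k(x) / marginal(x), where marginal(x) = Σ_j P(Z=j)·f_j(x).
Component likelihoods at x = 15:
  L_I = 0.16·(1−0.16)^14 = 0.16·0.0870783 = 0.0139325
  L_II = 0.23·(1−0.23)^14 = 0.23·0.0257555 = 0.00592377
  L_III = 0.59·(1−0.59)^14 = 0.59·3.79292e-06 = 2.23782e-06
Multiply by the mixture weights:
  P(Z=I)·L_I = 0.14 × 0.0139325 = 0.00195055
  P(Z=II)·L_II = 0.33 × 0.00592377 = 0.00195484
  P(Z=III)·L_III = 0.53 × 2.23782e-06 = 1.18605e-06
Denominator: 0.00195055 + 0.00195484 + 1.18605e-06 = 0.00390658
P(Segment II | data) = 0.00195484 / 0.00390658 ≈ 0.500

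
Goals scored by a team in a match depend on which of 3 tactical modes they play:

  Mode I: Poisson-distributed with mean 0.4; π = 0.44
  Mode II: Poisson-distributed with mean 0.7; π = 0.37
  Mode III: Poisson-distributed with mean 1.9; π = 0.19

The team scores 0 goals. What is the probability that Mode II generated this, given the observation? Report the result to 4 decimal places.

By Bayes' theorem, P(k | x) = P(Z=k) f_k(x) / Σ_j P(Z=j) f_j(x).
Poisson probabilities:
  L_I = 0.67032
  L_II = 0.496585
  L_III = 0.149569
Unnormalised posteriors:
  P(Z=I)·L_I = 0.44 × 0.67032 = 0.294941
  P(Z=II)·L_II = 0.37 × 0.496585 = 0.183737
  P(Z=III)·L_III = 0.19 × 0.149569 = 0.028418
Evidence: 0.294941 + 0.183737 + 0.028418 = 0.507095
P(Mode II | 0 goals) ≈ 0.3623

0.3623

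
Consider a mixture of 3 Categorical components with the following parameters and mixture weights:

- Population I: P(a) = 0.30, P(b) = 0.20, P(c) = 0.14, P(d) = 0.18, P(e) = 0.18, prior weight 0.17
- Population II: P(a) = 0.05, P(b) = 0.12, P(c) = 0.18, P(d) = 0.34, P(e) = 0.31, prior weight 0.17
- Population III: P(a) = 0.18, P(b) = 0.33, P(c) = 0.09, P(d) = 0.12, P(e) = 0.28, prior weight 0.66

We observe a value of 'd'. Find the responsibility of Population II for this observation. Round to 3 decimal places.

0.345

By Bayes' theorem, P(k | x) = P(Z=k) f_k(x) / Σ_j P(Z=j) f_j(x).
Component likelihoods at x = 'd':
  p_I = P(d | comp) = 0.18
  p_II = P(d | comp) = 0.34
  p_III = P(d | comp) = 0.12
Multiply by the mixture weights:
  P(Z=I)·p_I = 0.17 × 0.18 = 0.0306
  P(Z=II)·p_II = 0.17 × 0.34 = 0.0578
  P(Z=III)·p_III = 0.66 × 0.12 = 0.0792
Evidence: 0.0306 + 0.0578 + 0.0792 = 0.1676
P(Population II | 'd') = 0.0578 / 0.1676 ≈ 0.345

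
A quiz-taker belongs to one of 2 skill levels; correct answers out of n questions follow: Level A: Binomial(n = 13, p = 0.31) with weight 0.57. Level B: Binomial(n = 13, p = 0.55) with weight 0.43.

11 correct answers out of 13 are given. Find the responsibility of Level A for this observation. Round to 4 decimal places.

0.0057

The responsibility of component k is w_k f_k(x) divided by Σ_j w_j f_j(x).
Binomial probabilities:
  L_A = 9.43564e-05
  L_B = 0.0220044
Unnormalised posteriors:
  w_A·L_A = 0.57 × 9.43564e-05 = 5.37832e-05
  w_B·L_B = 0.43 × 0.0220044 = 0.00946189
Denominator: 5.37832e-05 + 0.00946189 = 0.00951567
P(Level A | 11 correct answers out of 13) = 5.37832e-05 / 0.00951567 ≈ 0.0057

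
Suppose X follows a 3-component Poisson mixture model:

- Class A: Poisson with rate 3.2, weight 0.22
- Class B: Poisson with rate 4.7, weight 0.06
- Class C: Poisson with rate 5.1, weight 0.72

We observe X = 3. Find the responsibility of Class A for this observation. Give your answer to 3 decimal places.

P(component k | x) = w_k·f_k(x) / marginal(x), where marginal(x) = Σ_j w_j·f_j(x).
Evaluate each component's likelihood at the observed value:
  p_A = e^(−3.2)·3.2^3/3! = 0.222616
  p_B = e^(−4.7)·4.7^3/3! = 0.157383
  p_C = e^(−5.1)·5.1^3/3! = 0.13479
Weight by the priors:
  w_A·p_A = 0.22 × 0.222616 = 0.0489755
  w_B·p_B = 0.06 × 0.157383 = 0.00944299
  w_C·p_C = 0.72 × 0.13479 = 0.0970487
Marginal: 0.0489755 + 0.00944299 + 0.0970487 = 0.155467
P(Class A | 3) ≈ 0.315

0.315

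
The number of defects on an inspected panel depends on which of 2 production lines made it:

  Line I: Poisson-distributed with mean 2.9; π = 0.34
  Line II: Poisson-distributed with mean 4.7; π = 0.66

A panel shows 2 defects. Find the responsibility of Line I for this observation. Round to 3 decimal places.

0.543

By Bayes' theorem, P(k | x) = π_k f_k(x) / Σ_j π_j f_j(x).
Component likelihoods at x = 2 defects:
  f_I = e^(−2.9)·2.9^2/2! = 0.231373
  f_II = e^(−4.7)·4.7^2/2! = 0.100457
Unnormalised posteriors:
  π_I·f_I = 0.34 × 0.231373 = 0.0786667
  π_II·f_II = 0.66 × 0.100457 = 0.0663018
Normaliser: 0.0786667 + 0.0663018 = 0.144969
P(Line I | x) ≈ 0.543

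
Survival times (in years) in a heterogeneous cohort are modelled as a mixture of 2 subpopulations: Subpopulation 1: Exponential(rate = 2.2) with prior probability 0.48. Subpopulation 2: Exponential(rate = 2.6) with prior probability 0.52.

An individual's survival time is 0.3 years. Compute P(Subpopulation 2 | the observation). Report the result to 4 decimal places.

0.5317

By Bayes' theorem, P(k | x) = w_k f_k(x) / Σ_j w_j f_j(x).
Evaluate each component's likelihood at the observed value:
  L_1 = 2.2·e^(−2.2·0.3) = 2.2·e^(−0.6600) = 1.13707
  L_2 = 2.6·e^(−2.6·0.3) = 2.6·e^(−0.7800) = 1.19186
Weight by the priors:
  w_1·L_1 = 0.48 × 1.13707 = 0.545795
  w_2·L_2 = 0.52 × 1.19186 = 0.619765
Marginal: 0.545795 + 0.619765 = 1.16556
P(Subpopulation 2 | data) = 0.619765 / 1.16556 ≈ 0.5317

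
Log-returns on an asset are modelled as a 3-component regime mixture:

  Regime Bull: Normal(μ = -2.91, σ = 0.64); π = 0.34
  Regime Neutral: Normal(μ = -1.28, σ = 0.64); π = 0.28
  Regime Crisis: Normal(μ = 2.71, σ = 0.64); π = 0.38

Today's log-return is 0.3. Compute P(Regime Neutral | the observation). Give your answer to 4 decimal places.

0.9766

By Bayes' theorem, P(k | x) = π_k f_k(x) / Σ_j π_j f_j(x).
Evaluate each component's likelihood at the observed value:
  f_Bull = (1/(0.64·√(2π)))·exp(−(0.3−-2.91)²/(2·0.64²)) = 0.623347·exp(-12.57825) = 2.14816e-06
  f_Neutral = (1/(0.64·√(2π)))·exp(−(0.3−-1.28)²/(2·0.64²)) = 0.623347·exp(-3.04736) = 0.029599
  f_Crisis = (1/(0.64·√(2π)))·exp(−(0.3−2.71)²/(2·0.64²)) = 0.623347·exp(-7.08997) = 0.000519514
Multiply by the mixture weights:
  π_Bull·f_Bull = 0.34 × 2.14816e-06 = 7.30375e-07
  π_Neutral·f_Neutral = 0.28 × 0.029599 = 0.00828772
  π_Crisis·f_Crisis = 0.38 × 0.000519514 = 0.000197415
Normaliser: 7.30375e-07 + 0.00828772 + 0.000197415 = 0.00848587
So the posterior for Regime Neutral is 0.00828772 / 0.00848587 ≈ 0.9766.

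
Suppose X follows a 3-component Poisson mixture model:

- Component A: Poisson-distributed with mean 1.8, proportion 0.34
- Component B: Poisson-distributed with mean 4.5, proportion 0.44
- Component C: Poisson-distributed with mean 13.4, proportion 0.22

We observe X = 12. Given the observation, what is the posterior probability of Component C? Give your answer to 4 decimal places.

0.9707

The responsibility of component k is π_k f_k(x) divided by Σ_j π_j f_j(x).
Evaluate each component's likelihood at the observed value:
  p_A = 3.99211e-07
  p_B = 0.00159915
  p_C = 0.106017
Multiply by the mixture weights:
  π_A·p_A = 0.34 × 3.99211e-07 = 1.35732e-07
  π_B·p_B = 0.44 × 0.00159915 = 0.000703624
  π_C·p_C = 0.22 × 0.106017 = 0.0233237
Normaliser: 1.35732e-07 + 0.000703624 + 0.0233237 = 0.0240274
Responsibility of Component C: 0.0233237 / 0.0240274 ≈ 0.9707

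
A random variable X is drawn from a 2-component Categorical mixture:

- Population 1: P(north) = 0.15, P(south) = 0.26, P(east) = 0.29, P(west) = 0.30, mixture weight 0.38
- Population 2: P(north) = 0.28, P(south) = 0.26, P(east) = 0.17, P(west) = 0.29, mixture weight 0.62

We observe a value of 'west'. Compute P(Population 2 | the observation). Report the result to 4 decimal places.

The responsibility of component k is π_k f_k(x) divided by Σ_j π_j f_j(x).
Component likelihoods at x = 'west':
  f_1 = P(west | comp) = 0.30
  f_2 = P(west | comp) = 0.29
Prior × likelihood for each component:
  π_1·f_1 = 0.38 × 0.3 = 0.114
  π_2·f_2 = 0.62 × 0.29 = 0.1798
Denominator: 0.114 + 0.1798 = 0.2938
P(Population 2 | x) = 0.1798 / 0.2938 ≈ 0.6120

0.6120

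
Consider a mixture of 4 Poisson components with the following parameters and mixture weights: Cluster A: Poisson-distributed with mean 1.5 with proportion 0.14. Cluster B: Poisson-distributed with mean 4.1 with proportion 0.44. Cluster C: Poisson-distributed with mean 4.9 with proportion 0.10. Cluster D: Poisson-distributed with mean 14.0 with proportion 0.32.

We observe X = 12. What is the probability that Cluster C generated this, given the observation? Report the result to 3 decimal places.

0.009

The responsibility of component k is π_k f_k(x) divided by Σ_j π_j f_j(x).
Component likelihoods at x = 12:
  L_A = 6.04389e-08
  L_B = 0.00078066
  L_C = 0.00297833
  L_D = 0.0984185
Weight by the priors:
  π_A·L_A = 0.14 × 6.04389e-08 = 8.46144e-09
  π_B·L_B = 0.44 × 0.00078066 = 0.00034349
  π_C·L_C = 0.10 × 0.00297833 = 0.000297833
  π_D·L_D = 0.32 × 0.0984185 = 0.0314939
Marginal: 8.46144e-09 + 0.00034349 + 0.000297833 + 0.0314939 = 0.0321353
P(Cluster C | 12) = 0.000297833 / 0.0321353 ≈ 0.009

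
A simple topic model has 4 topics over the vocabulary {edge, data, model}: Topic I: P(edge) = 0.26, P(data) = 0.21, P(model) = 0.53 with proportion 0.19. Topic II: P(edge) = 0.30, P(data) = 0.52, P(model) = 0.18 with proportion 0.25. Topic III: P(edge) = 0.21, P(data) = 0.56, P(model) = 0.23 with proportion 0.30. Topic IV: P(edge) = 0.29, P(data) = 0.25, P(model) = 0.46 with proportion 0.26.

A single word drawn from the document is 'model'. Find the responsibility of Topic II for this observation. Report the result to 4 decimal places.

Posterior ∝ prior × likelihood, so P(k | x) ∝ π_k f_k(x); normalise over all components.
Component likelihoods at x = 'model':
  L_I = P(model | comp) = 0.53
  L_II = P(model | comp) = 0.18
  L_III = P(model | comp) = 0.23
  L_IV = P(model | comp) = 0.46
Multiply by the mixture weights:
  π_I·L_I = 0.19 × 0.53 = 0.1007
  π_II·L_II = 0.25 × 0.18 = 0.045
  π_III·L_III = 0.30 × 0.23 = 0.069
  π_IV·L_IV = 0.26 × 0.46 = 0.1196
Normaliser: 0.1007 + 0.045 + 0.069 + 0.1196 = 0.3343
Responsibility of Topic II: 0.045 / 0.3343 ≈ 0.1346

0.1346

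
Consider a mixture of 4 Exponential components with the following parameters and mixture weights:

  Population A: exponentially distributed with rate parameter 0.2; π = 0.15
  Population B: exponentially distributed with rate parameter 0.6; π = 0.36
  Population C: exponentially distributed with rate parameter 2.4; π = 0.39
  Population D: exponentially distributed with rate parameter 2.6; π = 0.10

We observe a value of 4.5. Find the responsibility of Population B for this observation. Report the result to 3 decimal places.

0.543

By Bayes' theorem, P(k | x) = π_k f_k(x) / Σ_j π_j f_j(x).
Exponential densities:
  p_A = 0.0813139
  p_B = 0.0403233
  p_C = 4.89588e-05
  p_D = 2.15639e-05
Prior × likelihood for each component:
  π_A·p_A = 0.15 × 0.0813139 = 0.0121971
  π_B·p_B = 0.36 × 0.0403233 = 0.0145164
  π_C·p_C = 0.39 × 4.89588e-05 = 1.90939e-05
  π_D·p_D = 0.10 × 2.15639e-05 = 2.15639e-06
Marginal: 0.0121971 + 0.0145164 + 1.90939e-05 + 2.15639e-06 = 0.0267347
So the posterior for Population B is 0.0145164 / 0.0267347 ≈ 0.543.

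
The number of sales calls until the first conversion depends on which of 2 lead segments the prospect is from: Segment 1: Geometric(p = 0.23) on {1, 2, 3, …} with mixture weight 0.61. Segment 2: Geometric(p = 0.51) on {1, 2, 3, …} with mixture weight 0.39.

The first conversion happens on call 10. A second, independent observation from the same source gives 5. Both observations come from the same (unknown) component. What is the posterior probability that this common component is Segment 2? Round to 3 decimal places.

0.009

Apply Bayes' rule: the posterior for each component is proportional to its prior times its likelihood at x.
Since both observations come from the same component, the likelihood for component k is f_k(x₁)·f_k(x₂).
  p_1 = [0.23·(1−0.23)^9 = 0.23·0.0951517 = 0.0218849] × [0.080852] = 0.00176944
  p_2 = [0.51·(1−0.51)^9 = 0.51·0.00162841 = 0.000830491] × [0.0294005] = 2.44168e-05
Prior × likelihood for each component:
  π_1·p_1 = 0.61 × 0.00176944 = 0.00107936
  π_2·p_2 = 0.39 × 2.44168e-05 = 9.52257e-06
Marginal: 0.00107936 + 9.52257e-06 = 0.00108888
Responsibility of Segment 2: 9.52257e-06 / 0.00108888 ≈ 0.009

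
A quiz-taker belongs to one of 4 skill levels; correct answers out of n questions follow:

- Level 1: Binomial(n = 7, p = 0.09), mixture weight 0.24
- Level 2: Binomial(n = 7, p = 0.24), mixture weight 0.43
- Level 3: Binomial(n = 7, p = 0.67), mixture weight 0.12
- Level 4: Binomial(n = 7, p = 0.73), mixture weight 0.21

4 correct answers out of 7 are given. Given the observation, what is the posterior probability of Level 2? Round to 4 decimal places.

0.2336

The responsibility of component k is w_k f_k(x) divided by Σ_j w_j f_j(x).
Component likelihoods at x = 4 correct answers out of 7:
  f_1 = 0.00173046
  f_2 = 0.0509746
  f_3 = 0.25346
  f_4 = 0.195637
Unnormalised posteriors:
  w_1·f_1 = 0.24 × 0.00173046 = 0.000415311
  w_2·f_2 = 0.43 × 0.0509746 = 0.0219191
  w_3·f_3 = 0.12 × 0.25346 = 0.0304152
  w_4·f_4 = 0.21 × 0.195637 = 0.0410837
Denominator: 0.000415311 + 0.0219191 + 0.0304152 + 0.0410837 = 0.0938333
P(Level 2 | data) = 0.0219191 / 0.0938333 ≈ 0.2336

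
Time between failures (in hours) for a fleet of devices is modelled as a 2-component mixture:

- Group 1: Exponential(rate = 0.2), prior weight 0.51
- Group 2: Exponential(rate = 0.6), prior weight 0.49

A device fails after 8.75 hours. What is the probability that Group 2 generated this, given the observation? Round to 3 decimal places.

0.080

P(component k | x) = P(Z=k)·f_k(x) / marginal(x), where marginal(x) = Σ_j P(Z=j)·f_j(x).
Evaluate each component's likelihood at the observed value:
  p_1 = 0.0347548
  p_2 = 0.00314851
Prior × likelihood for each component:
  P(Z=1)·p_1 = 0.51 × 0.0347548 = 0.0177249
  P(Z=2)·p_2 = 0.49 × 0.00314851 = 0.00154277
Marginal: 0.0177249 + 0.00154277 = 0.0192677
P(Group 2 | 8.75 hours) ≈ 0.080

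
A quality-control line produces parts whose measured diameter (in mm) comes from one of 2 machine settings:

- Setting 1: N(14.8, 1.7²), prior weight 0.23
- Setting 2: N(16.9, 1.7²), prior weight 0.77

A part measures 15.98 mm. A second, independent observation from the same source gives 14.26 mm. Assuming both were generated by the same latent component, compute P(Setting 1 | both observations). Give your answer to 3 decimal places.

0.463

By Bayes' theorem, P(k | x) = w_k f_k(x) / Σ_j w_j f_j(x).
Since both observations come from the same component, the likelihood for component k is f_k(x₁)·f_k(x₂).
  p_1 = [0.184433] × [0.223126] = 0.041152
  p_2 = [0.202705] × [0.0702721] = 0.0142445
Prior × likelihood for each component:
  w_1·p_1 = 0.23 × 0.041152 = 0.00946496
  w_2·p_2 = 0.77 × 0.0142445 = 0.0109683
Marginal: 0.00946496 + 0.0109683 = 0.0204332
So the posterior for Setting 1 is 0.00946496 / 0.0204332 ≈ 0.463.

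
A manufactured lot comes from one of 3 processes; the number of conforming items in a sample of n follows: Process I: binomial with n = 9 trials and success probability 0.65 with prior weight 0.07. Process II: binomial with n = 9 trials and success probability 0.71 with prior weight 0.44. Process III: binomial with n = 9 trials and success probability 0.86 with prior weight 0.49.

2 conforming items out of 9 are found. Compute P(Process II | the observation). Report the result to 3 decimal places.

By Bayes' theorem, P(k | x) = P(Z=k) f_k(x) / Σ_j P(Z=j) f_j(x).
Component likelihoods at x = 2 conforming items out of 9:
  f_I = 0.00978601
  f_II = 0.00313044
  f_III = 2.8067e-05
Unnormalised posteriors:
  P(Z=I)·f_I = 0.07 × 0.00978601 = 0.00068502
  P(Z=II)·f_II = 0.44 × 0.00313044 = 0.00137739
  P(Z=III)·f_III = 0.49 × 2.8067e-05 = 1.37528e-05
Sum: 0.00068502 + 0.00137739 + 1.37528e-05 = 0.00207617
Responsibility of Process II: 0.00137739 / 0.00207617 ≈ 0.663

0.663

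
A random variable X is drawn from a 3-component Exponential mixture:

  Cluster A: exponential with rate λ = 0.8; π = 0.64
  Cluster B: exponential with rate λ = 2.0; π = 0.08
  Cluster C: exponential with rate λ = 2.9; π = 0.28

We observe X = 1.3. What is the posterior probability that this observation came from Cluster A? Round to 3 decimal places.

0.855

By Bayes' theorem, P(k | x) = π_k f_k(x) / Σ_j π_j f_j(x).
Exponential densities:
  p_A = 0.282764
  p_B = 0.148547
  p_C = 0.066851
Unnormalised posteriors:
  π_A·p_A = 0.64 × 0.282764 = 0.180969
  π_B·p_B = 0.08 × 0.148547 = 0.0118838
  π_C·p_C = 0.28 × 0.066851 = 0.0187183
Denominator: 0.180969 + 0.0118838 + 0.0187183 = 0.211571
So the posterior for Cluster A is 0.180969 / 0.211571 ≈ 0.855.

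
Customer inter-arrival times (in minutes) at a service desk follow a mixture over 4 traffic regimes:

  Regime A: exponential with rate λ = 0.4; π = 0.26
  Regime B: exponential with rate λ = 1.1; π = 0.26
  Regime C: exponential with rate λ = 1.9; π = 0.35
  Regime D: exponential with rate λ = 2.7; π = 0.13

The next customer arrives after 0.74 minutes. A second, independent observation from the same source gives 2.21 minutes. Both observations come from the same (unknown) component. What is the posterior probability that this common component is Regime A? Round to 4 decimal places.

0.4258

Posterior ∝ prior × likelihood, so P(k | x) ∝ P(Z=k) f_k(x); normalise over all components.
Since both observations come from the same component, the likelihood for component k is f_k(x₁)·f_k(x₂).
  L_A = [0.4·e^(−0.4·0.74) = 0.4·e^(−0.2960) = 0.297515] × [0.165251] = 0.0491646
  L_B = [1.1·e^(−1.1·0.74) = 1.1·e^(−0.8140) = 0.48739] × [0.0967437] = 0.047152
  L_C = [1.9·e^(−1.9·0.74) = 1.9·e^(−1.4060) = 0.465731] × [0.0285201] = 0.0132827
  L_D = [2.7·e^(−2.7·0.74) = 2.7·e^(−1.9980) = 0.366137] × [0.00691717] = 0.00253263
Prior × likelihood for each component:
  P(Z=A)·L_A = 0.26 × 0.0491646 = 0.0127828
  P(Z=B)·L_B = 0.26 × 0.047152 = 0.0122595
  P(Z=C)·L_C = 0.35 × 0.0132827 = 0.00464895
  P(Z=D)·L_D = 0.13 × 0.00253263 = 0.000329242
Denominator: 0.0127828 + 0.0122595 + 0.00464895 + 0.000329242 = 0.0300205
Responsibility of Regime A: 0.0127828 / 0.0300205 ≈ 0.4258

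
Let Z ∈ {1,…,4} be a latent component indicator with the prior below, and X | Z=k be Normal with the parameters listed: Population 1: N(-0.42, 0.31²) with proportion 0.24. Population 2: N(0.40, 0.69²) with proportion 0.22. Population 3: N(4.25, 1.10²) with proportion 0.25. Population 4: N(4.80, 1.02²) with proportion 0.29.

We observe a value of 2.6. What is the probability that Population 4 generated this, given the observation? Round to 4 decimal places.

0.2682

Apply Bayes' rule: the posterior for each component is proportional to its prior times its likelihood at x.
Evaluate each component's likelihood at the observed value:
  f_1 = (1/(0.31·√(2π)))·exp(−(2.6−-0.42)²/(2·0.31²)) = 1.286911·exp(-47.45265) = 3.17046e-21
  f_2 = (1/(0.69·√(2π)))·exp(−(2.6−0.40)²/(2·0.69²)) = 0.578177·exp(-5.08297) = 0.00358556
  f_3 = (1/(1.10·√(2π)))·exp(−(2.6−4.25)²/(2·1.10²)) = 0.362675·exp(-1.12500) = 0.117743
  f_4 = (1/(1.02·√(2π)))·exp(−(2.6−4.80)²/(2·1.02²)) = 0.391120·exp(-2.32603) = 0.0382057
Prior × likelihood for each component:
  P(Z=1)·f_1 = 0.24 × 3.17046e-21 = 7.60911e-22
  P(Z=2)·f_2 = 0.22 × 0.00358556 = 0.000788823
  P(Z=3)·f_3 = 0.25 × 0.117743 = 0.0294358
  P(Z=4)·f_4 = 0.29 × 0.0382057 = 0.0110797
Evidence: 7.60911e-22 + 0.000788823 + 0.0294358 + 0.0110797 = 0.0413043
P(Population 4 | x) ≈ 0.2682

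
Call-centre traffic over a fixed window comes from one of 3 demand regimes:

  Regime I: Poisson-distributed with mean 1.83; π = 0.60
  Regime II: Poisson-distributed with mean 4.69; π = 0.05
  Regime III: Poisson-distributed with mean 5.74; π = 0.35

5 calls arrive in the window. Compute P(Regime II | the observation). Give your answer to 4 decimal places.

0.1039

P(component k | x) = π_k·f_k(x) / marginal(x), where marginal(x) = Σ_j π_j·f_j(x).
Poisson probabilities:
  p_I = 0.0274357
  p_II = 0.173717
  p_III = 0.166928
Prior × likelihood for each component:
  π_I·p_I = 0.60 × 0.0274357 = 0.0164614
  π_II·p_II = 0.05 × 0.173717 = 0.00868584
  π_III·p_III = 0.35 × 0.166928 = 0.0584246
Marginal: 0.0164614 + 0.00868584 + 0.0584246 = 0.0835719
Responsibility of Regime II: 0.00868584 / 0.0835719 ≈ 0.1039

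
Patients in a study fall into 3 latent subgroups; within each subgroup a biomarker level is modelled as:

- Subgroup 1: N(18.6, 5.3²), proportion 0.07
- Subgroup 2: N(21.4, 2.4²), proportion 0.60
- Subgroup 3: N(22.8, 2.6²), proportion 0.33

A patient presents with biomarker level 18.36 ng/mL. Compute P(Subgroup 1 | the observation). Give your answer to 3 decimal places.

0.085

Posterior ∝ prior × likelihood, so P(k | x) ∝ π_k f_k(x); normalise over all components.
Normal densities:
  L_1 = 0.075195
  L_2 = 0.0745243
  L_3 = 0.0357017
Unnormalised posteriors:
  π_1·L_1 = 0.07 × 0.075195 = 0.00526365
  π_2·L_2 = 0.60 × 0.0745243 = 0.0447146
  π_3·L_3 = 0.33 × 0.0357017 = 0.0117816
Marginal: 0.00526365 + 0.0447146 + 0.0117816 = 0.0617598
Responsibility of Subgroup 1: 0.00526365 / 0.0617598 ≈ 0.085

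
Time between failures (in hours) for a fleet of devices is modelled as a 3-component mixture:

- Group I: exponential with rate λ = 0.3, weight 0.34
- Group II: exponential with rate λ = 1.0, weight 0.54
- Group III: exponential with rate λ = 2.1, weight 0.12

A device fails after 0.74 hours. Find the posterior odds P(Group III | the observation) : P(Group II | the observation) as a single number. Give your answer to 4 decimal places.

0.2068

Only the two components matter; the odds are (π_i f_i(x)) / (π_j f_j(x)).
Exponential densities:
  p_I = 0.3·e^(−0.3·0.74) = 0.3·e^(−0.2220) = 0.240275
  p_II = 1.0·e^(−1.0·0.74) = 1.0·e^(−0.7400) = 0.477114
  p_III = 2.1·e^(−2.1·0.74) = 2.1·e^(−1.5540) = 0.443941
Posterior odds = (π_III·p_III) / (π_II·p_II) = (0.12·0.443941) / (0.54·0.477114) = 0.053273 / 0.257642 ≈ 0.2068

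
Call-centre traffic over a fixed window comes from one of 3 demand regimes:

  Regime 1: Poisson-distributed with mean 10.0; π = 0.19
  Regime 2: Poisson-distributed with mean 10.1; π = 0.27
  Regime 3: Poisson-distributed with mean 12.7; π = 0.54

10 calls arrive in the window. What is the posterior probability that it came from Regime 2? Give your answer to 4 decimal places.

Apply Bayes' rule: the posterior for each component is proportional to its prior times its likelihood at x.
Evaluate each component's likelihood at the observed value:
  f_1 = e^(−10.0)·10.0^10/10! = 0.12511
  f_2 = e^(−10.1)·10.1^10/10! = 0.125048
  f_3 = e^(−12.7)·12.7^10/10! = 0.0917771
Weight by the priors:
  P(Z=1)·f_1 = 0.19 × 0.12511 = 0.0237709
  P(Z=2)·f_2 = 0.27 × 0.125048 = 0.0337629
  P(Z=3)·f_3 = 0.54 × 0.0917771 = 0.0495596
Evidence: 0.0237709 + 0.0337629 + 0.0495596 = 0.107093
P(Regime 2 | x) = 0.0337629 / 0.107093 ≈ 0.3153

0.3153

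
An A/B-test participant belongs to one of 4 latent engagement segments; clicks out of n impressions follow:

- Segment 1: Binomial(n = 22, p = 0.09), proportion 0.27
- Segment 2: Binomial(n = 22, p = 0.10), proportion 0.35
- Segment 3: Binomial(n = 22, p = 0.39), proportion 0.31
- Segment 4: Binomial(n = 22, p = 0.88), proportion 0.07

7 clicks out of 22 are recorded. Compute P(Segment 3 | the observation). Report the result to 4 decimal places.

0.9612

Posterior ∝ prior × likelihood, so P(k | x) ∝ w_k f_k(x); normalise over all components.
Evaluate each component's likelihood at the observed value:
  f_1 = C(22,7)·0.09^7·0.91^15 = 170544·4.78297e-08·0.243008 = 0.00198223
  f_2 = C(22,7)·0.10^7·0.90^15 = 170544·1e-07·0.205891 = 0.00351135
  f_3 = C(22,7)·0.39^7·0.61^15 = 170544·0.00137231·0.000602487 = 0.141006
  f_4 = C(22,7)·0.88^7·0.12^15 = 170544·0.408676·1.5407e-14 = 1.07383e-09
Weight by the priors:
  w_1·f_1 = 0.27 × 0.00198223 = 0.000535203
  w_2·f_2 = 0.35 × 0.00351135 = 0.00122897
  w_3·f_3 = 0.31 × 0.141006 = 0.0437117
  w_4·f_4 = 0.07 × 1.07383e-09 = 7.51678e-11
Denominator: 0.000535203 + 0.00122897 + 0.0437117 + 7.51678e-11 = 0.0454759
Responsibility of Segment 3: 0.0437117 / 0.0454759 ≈ 0.9612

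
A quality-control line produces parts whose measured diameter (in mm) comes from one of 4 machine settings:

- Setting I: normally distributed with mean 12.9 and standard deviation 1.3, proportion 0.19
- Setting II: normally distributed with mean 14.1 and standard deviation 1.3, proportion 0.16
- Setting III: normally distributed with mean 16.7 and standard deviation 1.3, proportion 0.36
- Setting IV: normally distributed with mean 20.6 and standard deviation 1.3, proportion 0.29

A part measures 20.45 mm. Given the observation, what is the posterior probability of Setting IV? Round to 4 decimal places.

By Bayes' theorem, P(k | x) = π_k f_k(x) / Σ_j π_j f_j(x).
Normal densities:
  p_I = (1/(1.3·√(2π)))·exp(−(20.45−12.9)²/(2·1.3²)) = 0.306879·exp(-16.86464) = 1.4546e-08
  p_II = (1/(1.3·√(2π)))·exp(−(20.45−14.1)²/(2·1.3²)) = 0.306879·exp(-11.92973) = 2.02278e-06
  p_III = (1/(1.3·√(2π)))·exp(−(20.45−16.7)²/(2·1.3²)) = 0.306879·exp(-4.16050) = 0.00478722
  p_IV = (1/(1.3·√(2π)))·exp(−(20.45−20.6)²/(2·1.3²)) = 0.306879·exp(-0.00666) = 0.304843
Weight by the priors:
  π_I·p_I = 0.19 × 1.4546e-08 = 2.76375e-09
  π_II·p_II = 0.16 × 2.02278e-06 = 3.23645e-07
  π_III·p_III = 0.36 × 0.00478722 = 0.0017234
  π_IV·p_IV = 0.29 × 0.304843 = 0.0884044
Marginal: 2.76375e-09 + 3.23645e-07 + 0.0017234 + 0.0884044 = 0.0901281
So the posterior for Setting IV is 0.0884044 / 0.0901281 ≈ 0.9809.

0.9809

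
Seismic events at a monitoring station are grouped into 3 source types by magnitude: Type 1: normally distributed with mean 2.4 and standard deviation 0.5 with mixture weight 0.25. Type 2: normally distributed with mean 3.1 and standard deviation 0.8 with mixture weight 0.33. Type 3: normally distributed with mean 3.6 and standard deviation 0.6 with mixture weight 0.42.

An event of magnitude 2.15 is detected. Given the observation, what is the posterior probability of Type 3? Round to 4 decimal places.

By Bayes' theorem, P(k | x) = P(Z=k) f_k(x) / Σ_j P(Z=j) f_j(x).
Evaluate each component's likelihood at the observed value:
  L_1 = (1/(0.5·√(2π)))·exp(−(2.15−2.4)²/(2·0.5²)) = 0.797885·exp(-0.12500) = 0.704131
  L_2 = (1/(0.8·√(2π)))·exp(−(2.15−3.1)²/(2·0.8²)) = 0.498678·exp(-0.70508) = 0.246382
  L_3 = (1/(0.6·√(2π)))·exp(−(2.15−3.6)²/(2·0.6²)) = 0.664904·exp(-2.92014) = 0.0358557
Weight by the priors:
  P(Z=1)·L_1 = 0.25 × 0.704131 = 0.176033
  P(Z=2)·L_2 = 0.33 × 0.246382 = 0.081306
  P(Z=3)·L_3 = 0.42 × 0.0358557 = 0.0150594
Evidence: 0.176033 + 0.081306 + 0.0150594 = 0.272398
Responsibility of Type 3: 0.0150594 / 0.272398 ≈ 0.0553

0.0553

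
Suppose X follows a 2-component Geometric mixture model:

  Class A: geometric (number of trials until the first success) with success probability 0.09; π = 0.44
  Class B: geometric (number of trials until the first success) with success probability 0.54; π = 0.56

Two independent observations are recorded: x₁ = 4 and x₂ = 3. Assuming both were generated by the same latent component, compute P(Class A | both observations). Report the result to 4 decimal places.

Posterior ∝ prior × likelihood, so P(k | x) ∝ w_k f_k(x); normalise over all components.
Since both observations come from the same component, the likelihood for component k is f_k(x₁)·f_k(x₂).
  f_A = [0.09·(1−0.09)^3 = 0.09·0.753571 = 0.0678214] × [0.074529] = 0.00505466
  f_B = [0.54·(1−0.54)^3 = 0.54·0.097336 = 0.0525614] × [0.114264] = 0.00600588
Weight by the priors:
  w_A·f_A = 0.44 × 0.00505466 = 0.00222405
  w_B·f_B = 0.56 × 0.00600588 = 0.00336329
Sum: 0.00222405 + 0.00336329 = 0.00558734
So the posterior for Class A is 0.00222405 / 0.00558734 ≈ 0.3981.

0.3981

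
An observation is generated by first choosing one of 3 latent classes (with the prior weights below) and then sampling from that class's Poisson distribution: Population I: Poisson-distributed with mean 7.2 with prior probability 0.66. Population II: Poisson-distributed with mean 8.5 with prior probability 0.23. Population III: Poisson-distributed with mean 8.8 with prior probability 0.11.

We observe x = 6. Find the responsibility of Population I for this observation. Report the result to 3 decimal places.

0.730

By Bayes' theorem, P(k | x) = π_k f_k(x) / Σ_j π_j f_j(x).
Component likelihoods at x = 6:
  L_I = 0.144458
  L_II = 0.106581
  L_III = 0.0972237
Multiply by the mixture weights:
  π_I·L_I = 0.66 × 0.144458 = 0.0953424
  π_II·L_II = 0.23 × 0.106581 = 0.0245135
  π_III·L_III = 0.11 × 0.0972237 = 0.0106946
Denominator: 0.0953424 + 0.0245135 + 0.0106946 = 0.130551
P(Population I | the observation) = 0.0953424 / 0.130551 ≈ 0.730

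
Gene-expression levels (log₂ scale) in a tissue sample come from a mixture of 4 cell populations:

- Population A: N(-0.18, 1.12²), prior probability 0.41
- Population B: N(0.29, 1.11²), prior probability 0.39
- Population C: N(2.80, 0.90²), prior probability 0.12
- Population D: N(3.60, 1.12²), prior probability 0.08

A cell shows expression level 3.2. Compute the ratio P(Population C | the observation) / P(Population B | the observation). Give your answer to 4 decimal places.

10.6840

Posterior odds = (P(Z=i) f_i(x)) / (P(Z=j) f_j(x)); the normalising sum cancels.
Component likelihoods at x = 3.2:
  L_A = 0.00375001
  L_B = 0.0115653
  L_C = 0.401582
  L_D = 0.334191
Posterior odds = (P(Z=C)·L_C) / (P(Z=B)·L_B) = (0.12·0.401582) / (0.39·0.0115653) = 0.0481898 / 0.00451046 ≈ 10.6840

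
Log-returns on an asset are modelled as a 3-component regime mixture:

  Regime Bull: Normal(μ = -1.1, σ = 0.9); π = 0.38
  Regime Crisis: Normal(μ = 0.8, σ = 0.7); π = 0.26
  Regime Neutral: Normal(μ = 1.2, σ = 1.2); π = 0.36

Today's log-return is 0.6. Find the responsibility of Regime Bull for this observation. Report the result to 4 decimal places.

0.1025

The responsibility of component k is w_k f_k(x) divided by Σ_j w_j f_j(x).
Evaluate each component's likelihood at the observed value:
  p_Bull = (1/(0.9·√(2π)))·exp(−(0.6−-1.1)²/(2·0.9²)) = 0.443269·exp(-1.78395) = 0.0744574
  p_Crisis = (1/(0.7·√(2π)))·exp(−(0.6−0.8)²/(2·0.7²)) = 0.569918·exp(-0.04082) = 0.547124
  p_Neutral = (1/(1.2·√(2π)))·exp(−(0.6−1.2)²/(2·1.2²)) = 0.332452·exp(-0.12500) = 0.293388
Prior × likelihood for each component:
  w_Bull·p_Bull = 0.38 × 0.0744574 = 0.0282938
  w_Crisis·p_Crisis = 0.26 × 0.547124 = 0.142252
  w_Neutral·p_Neutral = 0.36 × 0.293388 = 0.10562
Sum: 0.0282938 + 0.142252 + 0.10562 = 0.276166
Responsibility of Regime Bull: 0.0282938 / 0.276166 ≈ 0.1025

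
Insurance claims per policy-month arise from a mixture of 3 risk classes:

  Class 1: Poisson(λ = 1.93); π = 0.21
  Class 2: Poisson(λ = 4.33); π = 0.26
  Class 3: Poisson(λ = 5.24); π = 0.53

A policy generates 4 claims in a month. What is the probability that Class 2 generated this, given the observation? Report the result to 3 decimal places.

0.321

Apply Bayes' rule: the posterior for each component is proportional to its prior times its likelihood at x.
Evaluate each component's likelihood at the observed value:
  L_1 = e^(−1.93)·1.93^4/4! = 0.0839131
  L_2 = e^(−4.33)·4.33^4/4! = 0.192861
  L_3 = e^(−5.24)·5.24^4/4! = 0.166499
Weight by the priors:
  π_1·L_1 = 0.21 × 0.0839131 = 0.0176217
  π_2·L_2 = 0.26 × 0.192861 = 0.050144
  π_3·L_3 = 0.53 × 0.166499 = 0.0882443
Normaliser: 0.0176217 + 0.050144 + 0.0882443 = 0.15601
P(Class 2 | the observation) = 0.050144 / 0.15601 ≈ 0.321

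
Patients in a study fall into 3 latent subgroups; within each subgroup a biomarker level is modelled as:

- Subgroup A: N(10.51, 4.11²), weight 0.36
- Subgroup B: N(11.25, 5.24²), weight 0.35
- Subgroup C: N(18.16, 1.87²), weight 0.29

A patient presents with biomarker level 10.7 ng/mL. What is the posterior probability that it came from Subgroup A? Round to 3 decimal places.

0.568

P(component k | x) = w_k·f_k(x) / marginal(x), where marginal(x) = Σ_j w_j·f_j(x).
Normal densities:
  p_A = 0.0969626
  p_B = 0.0757158
  p_C = 7.46908e-05
Multiply by the mixture weights:
  w_A·p_A = 0.36 × 0.0969626 = 0.0349065
  w_B·p_B = 0.35 × 0.0757158 = 0.0265005
  w_C·p_C = 0.29 × 7.46908e-05 = 2.16603e-05
Normaliser: 0.0349065 + 0.0265005 + 2.16603e-05 = 0.0614287
Responsibility of Subgroup A: 0.0349065 / 0.0614287 ≈ 0.568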